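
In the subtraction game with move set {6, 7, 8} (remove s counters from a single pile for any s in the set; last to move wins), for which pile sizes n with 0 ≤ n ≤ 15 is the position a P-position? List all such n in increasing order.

0, 1, 2, 3, 4, 5, 14, 15

Grundy values for subtraction set {6, 7, 8}:
k:     0  1  2  3  4  5  6  7  8  9 10 11 12 13 14 15
g(k):  0  0  0  0  0  0  1  1  1  1  1  1  2  2  0  0
The P-positions (g = 0) in 0..15 are 0, 1, 2, 3, 4, 5, 14, 15.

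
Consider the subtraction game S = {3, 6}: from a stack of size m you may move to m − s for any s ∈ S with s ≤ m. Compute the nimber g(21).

1

Build the Grundy sequence with g(k) = mex{g(k−s) : s ∈ {3, 6}, s ≤ k}:
k:     0  1  2  3  4  5  6  7  8  9 10 11 12 13 14 15 16 17 18 19 20 21
g(k):  0  0  0  1  1  1  2  2  2  0  0  0  1  1  1  2  2  2  0  0  0  1
So g(21) = 1.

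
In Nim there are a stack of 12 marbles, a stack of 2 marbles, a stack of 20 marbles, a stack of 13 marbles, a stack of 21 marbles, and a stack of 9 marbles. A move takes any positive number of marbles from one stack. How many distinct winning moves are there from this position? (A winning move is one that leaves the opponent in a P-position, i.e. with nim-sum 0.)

3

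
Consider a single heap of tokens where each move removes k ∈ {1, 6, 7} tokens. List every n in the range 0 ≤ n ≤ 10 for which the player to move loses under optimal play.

Grundy values for subtraction set {1, 6, 7}:
k:     0  1  2  3  4  5  6  7  8  9 10
g(k):  0  1  0  1  0  1  2  3  2  3  2
The P-positions (g = 0) in 0..10 are 0, 2, 4.

0, 2, 4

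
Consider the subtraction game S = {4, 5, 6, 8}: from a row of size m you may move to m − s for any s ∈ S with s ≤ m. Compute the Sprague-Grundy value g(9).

Compute g(0), g(1), … for moves {4, 5, 6, 8}:
k:     0  1  2  3  4  5  6  7  8  9
g(k):  0  0  0  0  1  1  1  1  2  2
So g(9) = 2.

2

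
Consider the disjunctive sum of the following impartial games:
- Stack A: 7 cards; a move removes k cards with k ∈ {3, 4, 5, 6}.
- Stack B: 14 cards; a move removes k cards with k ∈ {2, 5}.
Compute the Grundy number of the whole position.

2

For stack A, compute g(0), g(1), … with moves {3, 4, 5, 6}:
g(0) = mex{} = 0
g(1) = mex{} = 0
g(2) = mex{} = 0
g(3) = mex{0} = 1
g(4) = mex{0} = 1
g(5) = mex{0} = 1
g(6) = mex{0,1} = 2
g(7) = mex{0,1} = 2
So g(7) = 2.
Build the Grundy sequence for stack B with g(k) = mex{g(k−s) : s ∈ {2, 5}, s ≤ k}:
g(0) = mex{} = 0
g(1) = mex{} = 0
g(2) = mex{0} = 1
g(3) = mex{0} = 1
g(4) = mex{1} = 0
g(5) = mex{0,1} = 2
g(6) = mex{0} = 1
g(7) = mex{1,2} = 0
g(8) = mex{1} = 0
g(9) = mex{0} = 1
g(10) = mex{0,2} = 1
g(11) = mex{1} = 0
g(12) = mex{0,1} = 2
g(13) = mex{0} = 1
g(14) = mex{1,2} = 0
So g(14) = 0.
By the Sprague-Grundy theorem, the Grundy value of a sum of independent games is the XOR of the component values.
Combined value = 2 ⊕ 0 = 2.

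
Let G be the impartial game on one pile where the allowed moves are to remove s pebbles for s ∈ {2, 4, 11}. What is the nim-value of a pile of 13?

Compute g(0), g(1), … for moves {2, 4, 11}:
k:     0  1  2  3  4  5  6  7  8  9 10 11 12 13
g(k):  0  0  1  1  2  2  0  0  1  1  2  2  3  0
So g(13) = 0.

0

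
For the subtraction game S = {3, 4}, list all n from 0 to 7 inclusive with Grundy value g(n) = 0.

Build the Grundy sequence with g(k) = mex{g(k−s) : s ∈ {3, 4}, s ≤ k}:
g(0) = mex{} = 0
g(1) = mex{} = 0
g(2) = mex{} = 0
g(3) = mex{0} = 1
g(4) = mex{0} = 1
g(5) = mex{0} = 1
g(6) = mex{0,1} = 2
g(7) = mex{1} = 0
The P-positions (g = 0) in 0..7 are 0, 1, 2, 7.

0, 1, 2, 7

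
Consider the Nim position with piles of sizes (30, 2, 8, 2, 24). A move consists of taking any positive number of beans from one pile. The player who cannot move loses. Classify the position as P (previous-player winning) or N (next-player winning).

Bitwise XOR of the heap sizes:
  11110  (30)
  00010  (2)
  01000  (8)
  00010  (2)
  11000  (24)
  -----
  01110  (14)
The nim-sum is 14 ≠ 0, so this is an N-position: the player to move can win.

N-position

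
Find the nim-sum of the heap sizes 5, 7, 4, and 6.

0

In binary:
  101  (5)
  111  (7)
  100  (4)
  110  (6)
  ---
  000  (0)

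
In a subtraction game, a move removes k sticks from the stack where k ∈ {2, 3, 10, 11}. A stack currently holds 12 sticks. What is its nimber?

3

Grundy values for subtraction set {2, 3, 10, 11}:
g(0) = mex{} = 0
g(1) = mex{} = 0
g(2) = mex{0} = 1
g(3) = mex{0} = 1
g(4) = mex{0,1} = 2
g(5) = mex{1} = 0
g(6) = mex{1,2} = 0
g(7) = mex{0,2} = 1
g(8) = mex{0} = 1
g(9) = mex{0,1} = 2
g(10) = mex{0,1} = 2
g(11) = mex{0,1,2} = 3
g(12) = mex{0,1,2} = 3
So g(12) = 3.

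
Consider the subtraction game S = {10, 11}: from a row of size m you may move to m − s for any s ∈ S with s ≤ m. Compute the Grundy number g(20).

2

Grundy values for subtraction set {10, 11}:
k:     0  1  2  3  4  5  6  7  8  9 10 11 12 13 14 15 16 17 18 19 20
g(k):  0  0  0  0  0  0  0  0  0  0  1  1  1  1  1  1  1  1  1  1  2
So g(20) = 2.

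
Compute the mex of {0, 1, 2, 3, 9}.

4

The values 0, 1, 2, 3 are all present; 4 is the first non-negative integer missing from the set.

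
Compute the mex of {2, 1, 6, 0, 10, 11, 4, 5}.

3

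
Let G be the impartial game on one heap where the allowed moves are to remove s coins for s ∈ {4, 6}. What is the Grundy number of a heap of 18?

2

Compute g(0), g(1), … for moves {4, 6}:
k:     0  1  2  3  4  5  6  7  8  9 10 11 12 13 14 15 16 17 18
g(k):  0  0  0  0  1  1  1  1  2  2  0  0  0  0  1  1  1  1  2
So g(18) = 2.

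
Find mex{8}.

0

0 is not in the set, so the mex is 0.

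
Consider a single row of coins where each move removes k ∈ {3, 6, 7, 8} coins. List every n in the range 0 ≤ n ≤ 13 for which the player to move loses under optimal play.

Grundy values for subtraction set {3, 6, 7, 8}:
g(0) = mex{} = 0
g(1) = mex{} = 0
g(2) = mex{} = 0
g(3) = mex{0} = 1
g(4) = mex{0} = 1
g(5) = mex{0} = 1
g(6) = mex{0,1} = 2
g(7) = mex{0,1} = 2
g(8) = mex{0,1} = 2
g(9) = mex{0,1,2} = 3
g(10) = mex{0,1,2} = 3
g(11) = mex{1,2} = 0
g(12) = mex{1,2,3} = 0
g(13) = mex{1,2,3} = 0
The P-positions (g = 0) in 0..13 are 0, 1, 2, 11, 12, 13.

0, 1, 2, 11, 12, 13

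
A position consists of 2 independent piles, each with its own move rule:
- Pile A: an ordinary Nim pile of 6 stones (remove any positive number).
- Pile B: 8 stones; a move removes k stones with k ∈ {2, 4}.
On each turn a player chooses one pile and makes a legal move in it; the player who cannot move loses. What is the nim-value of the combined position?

7

Pile A is a plain Nim pile of size 6, so its Grundy value is 6.
For pile B, compute g(0), g(1), … with moves {2, 4}:
g(0) = mex{} = 0
g(1) = mex{} = 0
g(2) = mex{0} = 1
g(3) = mex{0} = 1
g(4) = mex{0,1} = 2
g(5) = mex{0,1} = 2
g(6) = mex{1,2} = 0
g(7) = mex{1,2} = 0
g(8) = mex{0,2} = 1
So g(8) = 1.
By the Sprague-Grundy theorem, the Grundy value of a sum of independent games is the XOR of the component values.
Combined value = 6 ⊕ 1 = 7.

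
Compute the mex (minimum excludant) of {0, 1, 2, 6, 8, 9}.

3

The values 0, 1, 2 are all present; 3 is the first non-negative integer missing from the set.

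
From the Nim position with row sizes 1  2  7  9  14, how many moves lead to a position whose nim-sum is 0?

3

Write each in binary and XOR column by column:
  0001  (1)
  0010  (2)
  0111  (7)
  1001  (9)
  1110  (14)
  ----
  0011  (3)
The overall nim-sum is X = 3. A row of size p has a winning move iff p XOR X < p (reduce it to p XOR X).
  1: 1 XOR 3 = 2 ≥ 1 — no move.
  2: 2 XOR 3 = 1 < 2 — winning move (to 1).
  7: 7 XOR 3 = 4 < 7 — winning move (to 4).
  9: 9 XOR 3 = 10 ≥ 9 — no move.
  14: 14 XOR 3 = 13 < 14 — winning move (to 13).
That gives 3 winning moves.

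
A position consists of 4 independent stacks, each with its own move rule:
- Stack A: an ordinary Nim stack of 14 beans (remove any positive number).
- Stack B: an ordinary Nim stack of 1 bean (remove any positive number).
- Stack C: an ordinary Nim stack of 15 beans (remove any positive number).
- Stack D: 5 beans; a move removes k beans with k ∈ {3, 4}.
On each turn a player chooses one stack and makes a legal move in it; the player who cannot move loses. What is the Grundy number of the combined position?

1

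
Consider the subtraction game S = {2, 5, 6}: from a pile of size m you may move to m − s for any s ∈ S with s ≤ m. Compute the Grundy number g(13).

Compute g(0), g(1), … for moves {2, 5, 6}:
k:     0  1  2  3  4  5  6  7  8  9 10 11 12 13
g(k):  0  0  1  1  0  2  1  3  0  2  1  0  0  1
So g(13) = 1.

1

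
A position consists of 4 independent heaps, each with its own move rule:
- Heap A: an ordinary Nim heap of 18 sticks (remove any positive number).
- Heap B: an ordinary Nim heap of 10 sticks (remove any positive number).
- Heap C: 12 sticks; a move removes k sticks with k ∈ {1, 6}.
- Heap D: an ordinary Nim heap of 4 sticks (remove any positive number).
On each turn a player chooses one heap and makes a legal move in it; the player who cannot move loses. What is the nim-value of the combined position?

29

Heap A is a plain Nim heap of size 18, so its Grundy value is 18.
Heap B is a plain Nim heap of size 10, so its Grundy value is 10.
For heap C, compute g(0), g(1), … with moves {1, 6}:
k:     0  1  2  3  4  5  6  7  8  9 10 11 12
g(k):  0  1  0  1  0  1  2  0  1  0  1  0  1
So g(12) = 1.
Heap D is a plain Nim heap of size 4, so its Grundy value is 4.
The value of a disjunctive sum is the nim-sum of the parts.
Combined value = 18 ⊕ 10 ⊕ 1 ⊕ 4 = 29.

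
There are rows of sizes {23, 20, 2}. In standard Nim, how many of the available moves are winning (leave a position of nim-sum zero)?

Compute the nim-sum pairwise:
23 ⊕ 20 = 3
3 ⊕ 2 = 1
The overall nim-sum is X = 1. A row of size p has a winning move iff p XOR X < p (reduce it to p XOR X).
  23: 23 XOR 1 = 22 < 23 — winning move (to 22).
  20: 20 XOR 1 = 21 ≥ 20 — no move.
  2: 2 XOR 1 = 3 ≥ 2 — no move.
That gives 1 winning move.

1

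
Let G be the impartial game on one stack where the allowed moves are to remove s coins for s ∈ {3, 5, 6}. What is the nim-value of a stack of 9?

Compute g(0), g(1), … for moves {3, 5, 6}:
g(0) = mex{} = 0
g(1) = mex{} = 0
g(2) = mex{} = 0
g(3) = mex{0} = 1
g(4) = mex{0} = 1
g(5) = mex{0} = 1
g(6) = mex{0,1} = 2
g(7) = mex{0,1} = 2
g(8) = mex{0,1} = 2
g(9) = mex{1,2} = 0
So g(9) = 0.

0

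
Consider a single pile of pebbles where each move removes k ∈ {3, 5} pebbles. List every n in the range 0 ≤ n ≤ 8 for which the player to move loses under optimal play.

0, 1, 2, 8

Grundy values for subtraction set {3, 5}:
k:     0  1  2  3  4  5  6  7  8
g(k):  0  0  0  1  1  1  2  2  0
The P-positions (g = 0) in 0..8 are 0, 1, 2, 8.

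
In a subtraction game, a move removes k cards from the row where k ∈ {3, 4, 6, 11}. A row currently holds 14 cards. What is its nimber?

4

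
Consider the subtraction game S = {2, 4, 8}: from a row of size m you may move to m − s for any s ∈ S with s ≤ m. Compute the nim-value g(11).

2

Grundy values for subtraction set {2, 4, 8}:
k:     0  1  2  3  4  5  6  7  8  9 10 11
g(k):  0  0  1  1  2  2  0  0  1  1  2  2
So g(11) = 2.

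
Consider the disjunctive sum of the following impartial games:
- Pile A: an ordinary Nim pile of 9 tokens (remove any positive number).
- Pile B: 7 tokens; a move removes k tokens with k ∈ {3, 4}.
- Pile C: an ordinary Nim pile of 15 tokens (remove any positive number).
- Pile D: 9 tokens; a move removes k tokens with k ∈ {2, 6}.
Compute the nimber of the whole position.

6

Pile A is a plain Nim pile of size 9, so its Grundy value is 9.
For pile B, compute g(0), g(1), … with moves {3, 4}:
k:     0  1  2  3  4  5  6  7
g(k):  0  0  0  1  1  1  2  0
So g(7) = 0.
Pile C is a plain Nim pile of size 15, so its Grundy value is 15.
For pile D, compute g(0), g(1), … with moves {2, 6}:
g(0) = mex{} = 0
g(1) = mex{} = 0
g(2) = mex{0} = 1
g(3) = mex{0} = 1
g(4) = mex{1} = 0
g(5) = mex{1} = 0
g(6) = mex{0} = 1
g(7) = mex{0} = 1
g(8) = mex{1} = 0
g(9) = mex{1} = 0
So g(9) = 0.
The value of a disjunctive sum is the nim-sum of the parts.
Combined value = 9 XOR 0 XOR 15 XOR 0 = 6.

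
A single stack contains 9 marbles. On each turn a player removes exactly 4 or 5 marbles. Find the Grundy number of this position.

Build the Grundy sequence with g(k) = mex{g(k−s) : s ∈ {4, 5}, s ≤ k}:
k:     0  1  2  3  4  5  6  7  8  9
g(k):  0  0  0  0  1  1  1  1  2  0
So g(9) = 0.

0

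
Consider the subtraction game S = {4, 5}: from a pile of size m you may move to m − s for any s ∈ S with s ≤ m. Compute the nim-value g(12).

Compute g(0), g(1), … for moves {4, 5}:
g(0) = mex{} = 0
g(1) = mex{} = 0
g(2) = mex{} = 0
g(3) = mex{} = 0
g(4) = mex{0} = 1
g(5) = mex{0} = 1
g(6) = mex{0} = 1
g(7) = mex{0} = 1
g(8) = mex{0,1} = 2
g(9) = mex{1} = 0
g(10) = mex{1} = 0
g(11) = mex{1} = 0
g(12) = mex{1,2} = 0
So g(12) = 0.

0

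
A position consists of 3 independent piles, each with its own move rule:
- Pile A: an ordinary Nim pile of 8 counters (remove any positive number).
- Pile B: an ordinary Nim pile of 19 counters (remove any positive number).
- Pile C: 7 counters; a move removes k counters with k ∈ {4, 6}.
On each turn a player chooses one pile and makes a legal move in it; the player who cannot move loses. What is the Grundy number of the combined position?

26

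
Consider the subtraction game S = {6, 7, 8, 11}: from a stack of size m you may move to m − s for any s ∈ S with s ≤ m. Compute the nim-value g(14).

Build the Grundy sequence with g(k) = mex{g(k−s) : s ∈ {6, 7, 8, 11}, s ≤ k}:
k:     0  1  2  3  4  5  6  7  8  9 10 11 12 13 14
g(k):  0  0  0  0  0  0  1  1  1  1  1  1  2  2  2
So g(14) = 2.

2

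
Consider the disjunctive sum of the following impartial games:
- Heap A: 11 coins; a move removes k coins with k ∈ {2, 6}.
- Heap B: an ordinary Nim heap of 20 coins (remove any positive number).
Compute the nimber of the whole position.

21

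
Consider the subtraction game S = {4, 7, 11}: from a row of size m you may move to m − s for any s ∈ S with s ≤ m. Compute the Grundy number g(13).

3

Build the Grundy sequence with g(k) = mex{g(k−s) : s ∈ {4, 7, 11}, s ≤ k}:
g(0) = mex{} = 0
g(1) = mex{} = 0
g(2) = mex{} = 0
g(3) = mex{} = 0
g(4) = mex{0} = 1
g(5) = mex{0} = 1
g(6) = mex{0} = 1
g(7) = mex{0} = 1
g(8) = mex{0,1} = 2
g(9) = mex{0,1} = 2
g(10) = mex{0,1} = 2
g(11) = mex{0,1} = 2
g(12) = mex{0,1,2} = 3
g(13) = mex{0,1,2} = 3
So g(13) = 3.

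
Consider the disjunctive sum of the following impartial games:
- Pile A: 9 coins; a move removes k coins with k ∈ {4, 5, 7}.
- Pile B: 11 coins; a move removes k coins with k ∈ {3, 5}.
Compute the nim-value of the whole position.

Grundy values for pile A (subtraction set {4, 5, 7}):
k:     0  1  2  3  4  5  6  7  8  9
g(k):  0  0  0  0  1  1  1  1  2  2
So g(9) = 2.
Build the Grundy sequence for pile B with g(k) = mex{g(k−s) : s ∈ {3, 5}, s ≤ k}:
k:     0  1  2  3  4  5  6  7  8  9 10 11
g(k):  0  0  0  1  1  1  2  2  0  0  0  1
So g(11) = 1.
The value of a disjunctive sum is the nim-sum of the parts.
Combined value = 2 XOR 1 = 3.

3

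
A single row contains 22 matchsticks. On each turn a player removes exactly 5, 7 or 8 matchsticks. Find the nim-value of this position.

1

Grundy values for subtraction set {5, 7, 8}:
k:     0  1  2  3  4  5  6  7  8  9 10 11 12 13 14 15 16 17 18 19 20 21 22
g(k):  0  0  0  0  0  1  1  1  1  1  2  2  2  0  0  0  0  0  1  1  1  1  1
So g(22) = 1.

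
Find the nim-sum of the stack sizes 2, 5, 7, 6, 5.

3

Compute the nim-sum pairwise:
2 ^ 5 = 7
7 ^ 7 = 0
0 ^ 6 = 6
6 ^ 5 = 3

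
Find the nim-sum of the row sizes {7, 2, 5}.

0

Compute the nim-sum pairwise:
7 ^ 2 = 5
5 ^ 5 = 0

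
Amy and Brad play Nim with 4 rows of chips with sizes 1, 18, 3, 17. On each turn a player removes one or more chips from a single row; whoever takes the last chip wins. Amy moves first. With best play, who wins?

Amy wins

In binary:
  00001  (1)
  10010  (18)
  00011  (3)
  10001  (17)
  -----
  00001  (1)
The nim-sum is 1 ≠ 0, so this is an N-position: the player to move can win; Amy has a winning move.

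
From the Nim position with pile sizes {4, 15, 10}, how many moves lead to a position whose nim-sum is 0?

1

Write each in binary and XOR column by column:
  0100  (4)
  1111  (15)
  1010  (10)
  ----
  0001  (1)
The overall nim-sum is X = 1. A pile of size p has a winning move iff p XOR X < p (reduce it to p XOR X).
  4: 4 XOR 1 = 5 ≥ 4 — no move.
  15: 15 XOR 1 = 14 < 15 — winning move (to 14).
  10: 10 XOR 1 = 11 ≥ 10 — no move.
That gives 1 winning move.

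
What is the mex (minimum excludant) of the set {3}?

0 is not in the set, so the mex is 0.

0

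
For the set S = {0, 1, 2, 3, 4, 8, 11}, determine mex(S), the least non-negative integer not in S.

The values 0, 1, 2, 3, 4 are all present; 5 is the first non-negative integer missing from the set.

5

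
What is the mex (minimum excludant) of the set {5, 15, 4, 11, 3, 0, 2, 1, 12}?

6

The values 0, 1, 2, 3, 4, 5 are all present; 6 is the first non-negative integer missing from the set.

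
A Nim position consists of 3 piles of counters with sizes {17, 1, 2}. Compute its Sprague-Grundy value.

18

Bitwise XOR of the heap sizes:
  10001  (17)
  00001  (1)
  00010  (2)
  -----
  10010  (18)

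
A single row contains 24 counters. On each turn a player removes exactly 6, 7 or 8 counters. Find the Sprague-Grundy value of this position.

1

Build the Grundy sequence with g(k) = mex{g(k−s) : s ∈ {6, 7, 8}, s ≤ k}:
k:     0  1  2  3  4  5  6  7  8  9 10 11 12 13 14 15 16 17 18 19 20 21 22 23 24
g(k):  0  0  0  0  0  0  1  1  1  1  1  1  2  2  0  0  0  0  0  0  1  1  1  1  1
So g(24) = 1.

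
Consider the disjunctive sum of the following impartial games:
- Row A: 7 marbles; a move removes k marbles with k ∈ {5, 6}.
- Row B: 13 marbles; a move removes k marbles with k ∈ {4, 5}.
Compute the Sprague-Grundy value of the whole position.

0

Build the Grundy sequence for row A with g(k) = mex{g(k−s) : s ∈ {5, 6}, s ≤ k}:
k:     0  1  2  3  4  5  6  7
g(k):  0  0  0  0  0  1  1  1
So g(7) = 1.
Grundy values for row B (subtraction set {4, 5}):
g(0) = mex{} = 0
g(1) = mex{} = 0
g(2) = mex{} = 0
g(3) = mex{} = 0
g(4) = mex{0} = 1
g(5) = mex{0} = 1
g(6) = mex{0} = 1
g(7) = mex{0} = 1
g(8) = mex{0,1} = 2
g(9) = mex{1} = 0
g(10) = mex{1} = 0
g(11) = mex{1} = 0
g(12) = mex{1,2} = 0
g(13) = mex{0,2} = 1
So g(13) = 1.
By the Sprague-Grundy theorem, the Grundy value of a sum of independent games is the XOR of the component values.
Combined value = 1 ⊕ 1 = 0.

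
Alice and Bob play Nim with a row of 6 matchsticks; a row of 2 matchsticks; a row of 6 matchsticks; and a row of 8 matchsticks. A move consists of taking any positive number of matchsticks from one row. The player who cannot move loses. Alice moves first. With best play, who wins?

Compute the nim-sum pairwise:
6 XOR 2 = 4
4 XOR 6 = 2
2 XOR 8 = 10
The nim-sum is 10 ≠ 0, so this is an N-position: the player to move can win; Alice has a winning move.

Alice wins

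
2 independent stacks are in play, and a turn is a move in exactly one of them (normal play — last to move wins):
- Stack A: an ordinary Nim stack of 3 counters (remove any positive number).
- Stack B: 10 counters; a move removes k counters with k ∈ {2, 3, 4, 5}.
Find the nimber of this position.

2

Stack A is a plain Nim stack of size 3, so its Grundy value is 3.
For stack B, compute g(0), g(1), … with moves {2, 3, 4, 5}:
g(0) = mex{} = 0
g(1) = mex{} = 0
g(2) = mex{0} = 1
g(3) = mex{0} = 1
g(4) = mex{0,1} = 2
g(5) = mex{0,1} = 2
g(6) = mex{0,1,2} = 3
g(7) = mex{1,2} = 0
g(8) = mex{1,2,3} = 0
g(9) = mex{0,2,3} = 1
g(10) = mex{0,2,3} = 1
So g(10) = 1.
By the Sprague-Grundy theorem, the Grundy value of a sum of independent games is the XOR of the component values.
Combined value = 3 XOR 1 = 2.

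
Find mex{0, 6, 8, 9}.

0 is in the set but 1 is not, so the mex is 1.

1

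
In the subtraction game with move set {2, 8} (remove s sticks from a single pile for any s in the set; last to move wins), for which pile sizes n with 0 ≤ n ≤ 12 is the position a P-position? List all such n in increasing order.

Grundy values for subtraction set {2, 8}:
g(0) = mex{} = 0
g(1) = mex{} = 0
g(2) = mex{0} = 1
g(3) = mex{0} = 1
g(4) = mex{1} = 0
g(5) = mex{1} = 0
g(6) = mex{0} = 1
g(7) = mex{0} = 1
g(8) = mex{0,1} = 2
g(9) = mex{0,1} = 2
g(10) = mex{1,2} = 0
g(11) = mex{1,2} = 0
g(12) = mex{0} = 1
The P-positions (g = 0) in 0..12 are 0, 1, 4, 5, 10, 11.

0, 1, 4, 5, 10, 11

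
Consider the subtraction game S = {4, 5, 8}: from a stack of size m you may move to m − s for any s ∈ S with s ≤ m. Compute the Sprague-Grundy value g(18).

Build the Grundy sequence with g(k) = mex{g(k−s) : s ∈ {4, 5, 8}, s ≤ k}:
k:     0  1  2  3  4  5  6  7  8  9 10 11 12 13 14 15 16 17 18
g(k):  0  0  0  0  1  1  1  1  2  2  2  2  0  0  0  0  1  1  1
So g(18) = 1.

1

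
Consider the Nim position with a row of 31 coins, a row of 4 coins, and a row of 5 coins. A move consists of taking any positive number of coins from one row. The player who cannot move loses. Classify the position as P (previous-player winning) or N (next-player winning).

N-position

Nim-sum: 31 ^ 4 ^ 5 = 30.
The nim-sum is 30 ≠ 0, so this is an N-position: the player to move can win.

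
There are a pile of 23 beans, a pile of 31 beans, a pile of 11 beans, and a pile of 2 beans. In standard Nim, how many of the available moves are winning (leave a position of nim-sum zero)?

3

In binary:
  10111  (23)
  11111  (31)
  01011  (11)
  00010  (2)
  -----
  00001  (1)
The overall nim-sum is X = 1. A pile of size p has a winning move iff p XOR X < p (reduce it to p XOR X).
  23: 23 XOR 1 = 22 < 23 — winning move (to 22).
  31: 31 XOR 1 = 30 < 31 — winning move (to 30).
  11: 11 XOR 1 = 10 < 11 — winning move (to 10).
  2: 2 XOR 1 = 3 ≥ 2 — no move.
That gives 3 winning moves.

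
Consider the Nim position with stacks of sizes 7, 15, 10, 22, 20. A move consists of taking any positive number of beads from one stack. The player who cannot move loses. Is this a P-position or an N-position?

P-position

Bitwise XOR of the heap sizes:
  00111  (7)
  01111  (15)
  01010  (10)
  10110  (22)
  10100  (20)
  -----
  00000  (0)
The nim-sum is 0, so this is a P-position: the player to move is in a losing position under optimal play.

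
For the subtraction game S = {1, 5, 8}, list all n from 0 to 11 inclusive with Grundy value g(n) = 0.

0, 2, 4, 6

Grundy values for subtraction set {1, 5, 8}:
g(0) = mex{} = 0
g(1) = mex{0} = 1
g(2) = mex{1} = 0
g(3) = mex{0} = 1
g(4) = mex{1} = 0
g(5) = mex{0} = 1
g(6) = mex{1} = 0
g(7) = mex{0} = 1
g(8) = mex{0,1} = 2
g(9) = mex{0,1,2} = 3
g(10) = mex{0,1,3} = 2
g(11) = mex{0,1,2} = 3
The P-positions (g = 0) in 0..11 are 0, 2, 4, 6.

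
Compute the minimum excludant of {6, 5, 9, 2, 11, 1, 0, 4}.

The values 0, 1, 2 are all present; 3 is the first non-negative integer missing from the set.

3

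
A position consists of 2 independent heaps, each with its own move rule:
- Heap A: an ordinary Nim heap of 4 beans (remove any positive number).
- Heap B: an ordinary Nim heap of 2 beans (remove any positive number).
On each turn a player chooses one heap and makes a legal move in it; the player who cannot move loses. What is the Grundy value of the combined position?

Heap A is a plain Nim heap of size 4, so its Grundy value is 4.
Heap B is a plain Nim heap of size 2, so its Grundy value is 2.
By the Sprague-Grundy theorem, the Grundy value of a sum of independent games is the XOR of the component values.
Combined value = 4 ⊕ 2 = 6.

6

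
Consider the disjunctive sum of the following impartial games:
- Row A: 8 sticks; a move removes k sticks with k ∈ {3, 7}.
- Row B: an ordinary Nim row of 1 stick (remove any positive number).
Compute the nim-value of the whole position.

Grundy values for row A (subtraction set {3, 7}):
k:     0  1  2  3  4  5  6  7  8
g(k):  0  0  0  1  1  1  0  2  2
So g(8) = 2.
Row B is a plain Nim row of size 1, so its Grundy value is 1.
By the Sprague-Grundy theorem, the Grundy value of a sum of independent games is the XOR of the component values.
Combined value = 2 XOR 1 = 3.

3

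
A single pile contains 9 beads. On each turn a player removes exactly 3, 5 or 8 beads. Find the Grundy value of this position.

3

Compute g(0), g(1), … for moves {3, 5, 8}:
k:     0  1  2  3  4  5  6  7  8  9
g(k):  0  0  0  1  1  1  2  2  2  3
So g(9) = 3.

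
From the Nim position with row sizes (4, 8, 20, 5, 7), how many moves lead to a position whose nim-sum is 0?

1

Nim-sum: 4 ^ 8 ^ 20 ^ 5 ^ 7 = 26.
The overall nim-sum is X = 26. A row of size p has a winning move iff p XOR X < p (reduce it to p XOR X).
  4: 4 XOR 26 = 30 ≥ 4 — no move.
  8: 8 XOR 26 = 18 ≥ 8 — no move.
  20: 20 XOR 26 = 14 < 20 — winning move (to 14).
  5: 5 XOR 26 = 31 ≥ 5 — no move.
  7: 7 XOR 26 = 29 ≥ 7 — no move.
That gives 1 winning move.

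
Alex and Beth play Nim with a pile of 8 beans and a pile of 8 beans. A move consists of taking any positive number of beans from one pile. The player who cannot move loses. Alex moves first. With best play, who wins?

Beth wins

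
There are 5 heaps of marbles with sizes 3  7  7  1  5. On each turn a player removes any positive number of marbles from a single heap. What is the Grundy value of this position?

7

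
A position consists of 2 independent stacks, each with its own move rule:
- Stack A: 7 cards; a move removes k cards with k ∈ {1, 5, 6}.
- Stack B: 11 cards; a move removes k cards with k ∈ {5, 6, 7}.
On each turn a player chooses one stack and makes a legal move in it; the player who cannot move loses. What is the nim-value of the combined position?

1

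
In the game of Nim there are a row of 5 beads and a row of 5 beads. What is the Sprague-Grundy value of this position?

0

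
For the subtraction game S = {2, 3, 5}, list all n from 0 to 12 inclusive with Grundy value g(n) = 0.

0, 1, 7, 8

Compute g(0), g(1), … for moves {2, 3, 5}:
k:     0  1  2  3  4  5  6  7  8  9 10 11 12
g(k):  0  0  1  1  2  2  3  0  0  1  1  2  2
The P-positions (g = 0) in 0..12 are 0, 1, 7, 8.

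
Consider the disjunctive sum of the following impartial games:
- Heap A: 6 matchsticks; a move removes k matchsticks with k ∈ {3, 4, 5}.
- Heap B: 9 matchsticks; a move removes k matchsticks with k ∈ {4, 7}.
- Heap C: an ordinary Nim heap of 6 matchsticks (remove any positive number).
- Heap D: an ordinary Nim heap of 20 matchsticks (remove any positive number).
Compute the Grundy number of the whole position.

Build the Grundy sequence for heap A with g(k) = mex{g(k−s) : s ∈ {3, 4, 5}, s ≤ k}:
g(0) = mex{} = 0
g(1) = mex{} = 0
g(2) = mex{} = 0
g(3) = mex{0} = 1
g(4) = mex{0} = 1
g(5) = mex{0} = 1
g(6) = mex{0,1} = 2
So g(6) = 2.
Build the Grundy sequence for heap B with g(k) = mex{g(k−s) : s ∈ {4, 7}, s ≤ k}:
k:     0  1  2  3  4  5  6  7  8  9
g(k):  0  0  0  0  1  1  1  1  2  2
So g(9) = 2.
Heap C is a plain Nim heap of size 6, so its Grundy value is 6.
Heap D is a plain Nim heap of size 20, so its Grundy value is 20.
The value of a disjunctive sum is the nim-sum of the parts.
Combined value = 2 XOR 2 XOR 6 XOR 20 = 18.

18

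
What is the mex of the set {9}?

0 is not in the set, so the mex is 0.

0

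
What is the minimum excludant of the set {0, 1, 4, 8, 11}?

The values 0, 1 are all present; 2 is the first non-negative integer missing from the set.

2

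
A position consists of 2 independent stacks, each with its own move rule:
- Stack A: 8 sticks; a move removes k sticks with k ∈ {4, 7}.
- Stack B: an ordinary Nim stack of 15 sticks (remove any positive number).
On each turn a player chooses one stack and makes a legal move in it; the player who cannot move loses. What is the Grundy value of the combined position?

13

Grundy values for stack A (subtraction set {4, 7}):
g(0) = mex{} = 0
g(1) = mex{} = 0
g(2) = mex{} = 0
g(3) = mex{} = 0
g(4) = mex{0} = 1
g(5) = mex{0} = 1
g(6) = mex{0} = 1
g(7) = mex{0} = 1
g(8) = mex{0,1} = 2
So g(8) = 2.
Stack B is a plain Nim stack of size 15, so its Grundy value is 15.
By the Sprague-Grundy theorem, the Grundy value of a sum of independent games is the XOR of the component values.
Combined value = 2 ⊕ 15 = 13.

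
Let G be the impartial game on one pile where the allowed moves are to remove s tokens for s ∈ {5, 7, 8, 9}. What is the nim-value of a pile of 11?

Grundy values for subtraction set {5, 7, 8, 9}:
k:     0  1  2  3  4  5  6  7  8  9 10 11
g(k):  0  0  0  0  0  1  1  1  1  1  2  2
So g(11) = 2.

2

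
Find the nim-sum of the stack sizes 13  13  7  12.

11

In binary:
  1101  (13)
  1101  (13)
  0111  (7)
  1100  (12)
  ----
  1011  (11)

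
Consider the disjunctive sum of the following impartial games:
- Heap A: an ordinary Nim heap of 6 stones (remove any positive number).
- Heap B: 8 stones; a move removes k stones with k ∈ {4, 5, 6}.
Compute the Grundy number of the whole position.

4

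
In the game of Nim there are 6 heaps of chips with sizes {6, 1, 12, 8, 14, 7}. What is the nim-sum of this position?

10

Compute the nim-sum pairwise:
6 ^ 1 = 7
7 ^ 12 = 11
11 ^ 8 = 3
3 ^ 14 = 13
13 ^ 7 = 10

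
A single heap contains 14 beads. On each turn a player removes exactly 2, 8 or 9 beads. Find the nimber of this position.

3

Compute g(0), g(1), … for moves {2, 8, 9}:
g(0) = mex{} = 0
g(1) = mex{} = 0
g(2) = mex{0} = 1
g(3) = mex{0} = 1
g(4) = mex{1} = 0
g(5) = mex{1} = 0
g(6) = mex{0} = 1
g(7) = mex{0} = 1
g(8) = mex{0,1} = 2
g(9) = mex{0,1} = 2
g(10) = mex{0,1,2} = 3
g(11) = mex{1,2} = 0
g(12) = mex{0,1,3} = 2
g(13) = mex{0} = 1
g(14) = mex{0,1,2} = 3
So g(14) = 3.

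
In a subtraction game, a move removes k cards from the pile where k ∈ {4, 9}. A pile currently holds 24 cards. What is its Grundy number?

2

Compute g(0), g(1), … for moves {4, 9}:
k:     0  1  2  3  4  5  6  7  8  9 10 11 12 13 14 15 16 17 18 19 20 21 22 23 24
g(k):  0  0  0  0  1  1  1  1  0  2  2  2  1  0  0  0  0  1  1  1  1  0  2  2  2
So g(24) = 2.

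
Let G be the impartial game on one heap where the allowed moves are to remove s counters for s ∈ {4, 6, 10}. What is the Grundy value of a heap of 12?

3

Compute g(0), g(1), … for moves {4, 6, 10}:
g(0) = mex{} = 0
g(1) = mex{} = 0
g(2) = mex{} = 0
g(3) = mex{} = 0
g(4) = mex{0} = 1
g(5) = mex{0} = 1
g(6) = mex{0} = 1
g(7) = mex{0} = 1
g(8) = mex{0,1} = 2
g(9) = mex{0,1} = 2
g(10) = mex{0,1} = 2
g(11) = mex{0,1} = 2
g(12) = mex{0,1,2} = 3
So g(12) = 3.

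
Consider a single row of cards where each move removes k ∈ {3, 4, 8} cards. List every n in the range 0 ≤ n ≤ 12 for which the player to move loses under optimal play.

0, 1, 2, 7, 12

Grundy values for subtraction set {3, 4, 8}:
k:     0  1  2  3  4  5  6  7  8  9 10 11 12
g(k):  0  0  0  1  1  1  2  0  2  3  1  3  0
The P-positions (g = 0) in 0..12 are 0, 1, 2, 7, 12.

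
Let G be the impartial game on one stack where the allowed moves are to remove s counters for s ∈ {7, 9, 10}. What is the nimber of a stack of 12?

Build the Grundy sequence with g(k) = mex{g(k−s) : s ∈ {7, 9, 10}, s ≤ k}:
k:     0  1  2  3  4  5  6  7  8  9 10 11 12
g(k):  0  0  0  0  0  0  0  1  1  1  1  1  1
So g(12) = 1.

1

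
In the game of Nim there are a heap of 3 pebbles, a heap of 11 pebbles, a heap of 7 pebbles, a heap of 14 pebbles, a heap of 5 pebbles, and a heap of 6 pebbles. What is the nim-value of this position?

Compute the nim-sum pairwise:
3 ⊕ 11 = 8
8 ⊕ 7 = 15
15 ⊕ 14 = 1
1 ⊕ 5 = 4
4 ⊕ 6 = 2

2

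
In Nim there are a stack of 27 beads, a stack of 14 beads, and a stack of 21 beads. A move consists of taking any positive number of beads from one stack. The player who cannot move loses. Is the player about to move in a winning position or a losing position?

Losing position

Compute the nim-sum pairwise:
27 ⊕ 14 = 21
21 ⊕ 21 = 0
The nim-sum is 0, so this is a P-position: the player to move is in a losing position under optimal play.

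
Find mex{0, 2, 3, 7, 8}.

1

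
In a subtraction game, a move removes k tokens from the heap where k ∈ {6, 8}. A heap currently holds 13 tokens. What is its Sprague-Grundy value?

Build the Grundy sequence with g(k) = mex{g(k−s) : s ∈ {6, 8}, s ≤ k}:
k:     0  1  2  3  4  5  6  7  8  9 10 11 12 13
g(k):  0  0  0  0  0  0  1  1  1  1  1  1  2  2
So g(13) = 2.

2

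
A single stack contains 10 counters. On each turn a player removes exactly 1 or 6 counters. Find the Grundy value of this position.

Compute g(0), g(1), … for moves {1, 6}:
g(0) = mex{} = 0
g(1) = mex{0} = 1
g(2) = mex{1} = 0
g(3) = mex{0} = 1
g(4) = mex{1} = 0
g(5) = mex{0} = 1
g(6) = mex{0,1} = 2
g(7) = mex{1,2} = 0
g(8) = mex{0} = 1
g(9) = mex{1} = 0
g(10) = mex{0} = 1
So g(10) = 1.

1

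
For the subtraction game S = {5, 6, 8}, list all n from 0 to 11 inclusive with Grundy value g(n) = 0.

0, 1, 2, 3, 4

Compute g(0), g(1), … for moves {5, 6, 8}:
g(0) = mex{} = 0
g(1) = mex{} = 0
g(2) = mex{} = 0
g(3) = mex{} = 0
g(4) = mex{} = 0
g(5) = mex{0} = 1
g(6) = mex{0} = 1
g(7) = mex{0} = 1
g(8) = mex{0} = 1
g(9) = mex{0} = 1
g(10) = mex{0,1} = 2
g(11) = mex{0,1} = 2
The P-positions (g = 0) in 0..11 are 0, 1, 2, 3, 4.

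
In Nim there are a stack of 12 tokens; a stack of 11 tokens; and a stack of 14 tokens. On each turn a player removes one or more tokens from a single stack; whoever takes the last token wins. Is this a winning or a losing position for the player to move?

Winning position

Nim-sum: 12 ^ 11 ^ 14 = 9.
The nim-sum is 9 ≠ 0, so this is an N-position: the player to move can win.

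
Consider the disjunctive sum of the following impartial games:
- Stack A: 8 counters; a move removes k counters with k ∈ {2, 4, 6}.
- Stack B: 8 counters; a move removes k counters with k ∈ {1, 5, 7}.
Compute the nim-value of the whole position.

Grundy values for stack A (subtraction set {2, 4, 6}):
g(0) = mex{} = 0
g(1) = mex{} = 0
g(2) = mex{0} = 1
g(3) = mex{0} = 1
g(4) = mex{0,1} = 2
g(5) = mex{0,1} = 2
g(6) = mex{0,1,2} = 3
g(7) = mex{0,1,2} = 3
g(8) = mex{1,2,3} = 0
So g(8) = 0.
Grundy values for stack B (subtraction set {1, 5, 7}):
k:     0  1  2  3  4  5  6  7  8
g(k):  0  1  0  1  0  1  0  1  0
So g(8) = 0.
The value of a disjunctive sum is the nim-sum of the parts.
Combined value = 0 XOR 0 = 0.

0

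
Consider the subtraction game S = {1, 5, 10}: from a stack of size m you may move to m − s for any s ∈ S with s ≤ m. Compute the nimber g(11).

3

Grundy values for subtraction set {1, 5, 10}:
k:     0  1  2  3  4  5  6  7  8  9 10 11
g(k):  0  1  0  1  0  1  0  1  0  1  2  3
So g(11) = 3.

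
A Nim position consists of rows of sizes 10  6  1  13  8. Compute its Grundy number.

Write each in binary and XOR column by column:
  1010  (10)
  0110  (6)
  0001  (1)
  1101  (13)
  1000  (8)
  ----
  1000  (8)

8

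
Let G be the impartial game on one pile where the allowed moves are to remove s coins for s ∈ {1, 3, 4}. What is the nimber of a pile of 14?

Build the Grundy sequence with g(k) = mex{g(k−s) : s ∈ {1, 3, 4}, s ≤ k}:
g(0) = mex{} = 0
g(1) = mex{0} = 1
g(2) = mex{1} = 0
g(3) = mex{0} = 1
g(4) = mex{0,1} = 2
g(5) = mex{0,1,2} = 3
g(6) = mex{0,1,3} = 2
g(7) = mex{1,2} = 0
g(8) = mex{0,2,3} = 1
g(9) = mex{1,2,3} = 0
g(10) = mex{0,2} = 1
g(11) = mex{0,1} = 2
g(12) = mex{0,1,2} = 3
g(13) = mex{0,1,3} = 2
g(14) = mex{1,2} = 0
So g(14) = 0.

0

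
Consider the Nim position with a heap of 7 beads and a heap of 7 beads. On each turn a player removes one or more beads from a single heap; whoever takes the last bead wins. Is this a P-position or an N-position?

P-position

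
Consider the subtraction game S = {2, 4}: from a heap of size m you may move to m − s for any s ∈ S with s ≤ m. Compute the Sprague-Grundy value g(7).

0

Build the Grundy sequence with g(k) = mex{g(k−s) : s ∈ {2, 4}, s ≤ k}:
g(0) = mex{} = 0
g(1) = mex{} = 0
g(2) = mex{0} = 1
g(3) = mex{0} = 1
g(4) = mex{0,1} = 2
g(5) = mex{0,1} = 2
g(6) = mex{1,2} = 0
g(7) = mex{1,2} = 0
So g(7) = 0.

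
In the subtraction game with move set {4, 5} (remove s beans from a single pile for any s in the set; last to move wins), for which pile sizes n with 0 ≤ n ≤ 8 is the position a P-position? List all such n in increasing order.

Compute g(0), g(1), … for moves {4, 5}:
k:     0  1  2  3  4  5  6  7  8
g(k):  0  0  0  0  1  1  1  1  2
The P-positions (g = 0) in 0..8 are 0, 1, 2, 3.

0, 1, 2, 3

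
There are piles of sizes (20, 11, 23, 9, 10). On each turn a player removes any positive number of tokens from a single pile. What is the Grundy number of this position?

Compute the nim-sum pairwise:
20 XOR 11 = 31
31 XOR 23 = 8
8 XOR 9 = 1
1 XOR 10 = 11

11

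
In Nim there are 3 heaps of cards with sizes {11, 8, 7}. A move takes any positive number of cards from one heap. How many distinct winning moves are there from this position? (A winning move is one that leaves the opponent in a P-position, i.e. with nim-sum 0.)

1

Compute the nim-sum pairwise:
11 ^ 8 = 3
3 ^ 7 = 4
The overall nim-sum is X = 4. A heap of size p has a winning move iff p XOR X < p (reduce it to p XOR X).
  11: 11 XOR 4 = 15 ≥ 11 — no move.
  8: 8 XOR 4 = 12 ≥ 8 — no move.
  7: 7 XOR 4 = 3 < 7 — winning move (to 3).
That gives 1 winning move.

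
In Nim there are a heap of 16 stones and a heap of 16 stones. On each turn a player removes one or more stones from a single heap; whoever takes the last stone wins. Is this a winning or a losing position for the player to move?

Losing position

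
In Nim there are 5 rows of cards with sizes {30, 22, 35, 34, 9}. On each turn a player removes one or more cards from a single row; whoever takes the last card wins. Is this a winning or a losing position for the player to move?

Write each in binary and XOR column by column:
  011110  (30)
  010110  (22)
  100011  (35)
  100010  (34)
  001001  (9)
  ------
  000000  (0)
The nim-sum is 0, so this is a P-position: the player to move is in a losing position under optimal play.

Losing position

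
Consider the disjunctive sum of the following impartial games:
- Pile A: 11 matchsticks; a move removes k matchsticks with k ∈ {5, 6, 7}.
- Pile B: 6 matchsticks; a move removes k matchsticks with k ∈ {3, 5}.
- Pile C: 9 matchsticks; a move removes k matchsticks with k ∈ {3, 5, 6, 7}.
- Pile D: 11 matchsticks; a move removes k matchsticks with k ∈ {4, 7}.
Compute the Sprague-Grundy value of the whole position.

3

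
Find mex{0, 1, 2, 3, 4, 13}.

5

The values 0, 1, 2, 3, 4 are all present; 5 is the first non-negative integer missing from the set.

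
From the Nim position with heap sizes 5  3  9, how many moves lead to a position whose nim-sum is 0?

1

Compute the nim-sum pairwise:
5 ⊕ 3 = 6
6 ⊕ 9 = 15
The overall nim-sum is X = 15. A heap of size p has a winning move iff p XOR X < p (reduce it to p XOR X).
  5: 5 XOR 15 = 10 ≥ 5 — no move.
  3: 3 XOR 15 = 12 ≥ 3 — no move.
  9: 9 XOR 15 = 6 < 9 — winning move (to 6).
That gives 1 winning move.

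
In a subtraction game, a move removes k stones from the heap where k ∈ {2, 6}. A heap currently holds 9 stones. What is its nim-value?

Build the Grundy sequence with g(k) = mex{g(k−s) : s ∈ {2, 6}, s ≤ k}:
g(0) = mex{} = 0
g(1) = mex{} = 0
g(2) = mex{0} = 1
g(3) = mex{0} = 1
g(4) = mex{1} = 0
g(5) = mex{1} = 0
g(6) = mex{0} = 1
g(7) = mex{0} = 1
g(8) = mex{1} = 0
g(9) = mex{1} = 0
So g(9) = 0.

0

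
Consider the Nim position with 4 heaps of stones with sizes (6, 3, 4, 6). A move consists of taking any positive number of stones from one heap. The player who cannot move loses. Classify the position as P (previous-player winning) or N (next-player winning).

Compute the nim-sum pairwise:
6 XOR 3 = 5
5 XOR 4 = 1
1 XOR 6 = 7
The nim-sum is 7 ≠ 0, so this is an N-position: the player to move can win.

N-position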